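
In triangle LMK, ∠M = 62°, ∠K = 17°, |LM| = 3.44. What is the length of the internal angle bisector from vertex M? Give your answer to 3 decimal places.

The third angle is ∠L = 180° − ∠M − ∠K = 101.00°.
Law of sines: |MK| = |LM|·sin L/sin K ≈ 11.55.
Law of sines: |KL| = |LM|·sin M/sin K ≈ 10.389.
The bisector from M has length 2·|LM|·|MK|·cos(∠M/2)/(|LM|+|MK|) ≈ 4.5439.

t_M ≈ 4.544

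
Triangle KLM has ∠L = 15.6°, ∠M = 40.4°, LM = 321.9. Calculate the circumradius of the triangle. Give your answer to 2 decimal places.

The third angle is ∠K = 180° − ∠L − ∠M = 124.00°.
Law of sines: MK = LM·sin L/sin K ≈ 104.42.
Law of sines: KL = LM·sin M/sin K ≈ 251.65.
Circumradius = LM/(2 sin K) ≈ 194.14.

R ≈ 194.14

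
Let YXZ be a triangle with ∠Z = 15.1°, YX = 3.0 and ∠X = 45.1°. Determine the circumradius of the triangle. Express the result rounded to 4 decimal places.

The third angle is ∠Y = 180° − ∠X − ∠Z = 119.80°.
Law of sines: XZ = YX·sin Y/sin Z ≈ 9.9933.
Law of sines: ZY = YX·sin X/sin Z ≈ 8.1573.
Circumradius = YX/(2 sin Z) ≈ 5.7581.

5.7581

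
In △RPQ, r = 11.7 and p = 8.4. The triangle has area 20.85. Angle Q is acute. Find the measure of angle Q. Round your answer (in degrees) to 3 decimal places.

From area = ½·r·p·sin Q, we get sin Q = 2·area/(r·p) ≈ 0.42430.
Taking the acute solution, ∠Q ≈ 25.11°.

∠Q ≈ 25.106°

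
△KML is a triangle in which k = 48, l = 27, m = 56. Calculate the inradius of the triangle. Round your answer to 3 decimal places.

r ≈ 9.885

Semiperimeter s = (48 + 56 + 27)/2 = 65.5.
Heron's formula: area = √(65.5·17.5·9.5·38.5) ≈ 647.49.
Inradius = area/s = 647.49/65.5 ≈ 9.8853.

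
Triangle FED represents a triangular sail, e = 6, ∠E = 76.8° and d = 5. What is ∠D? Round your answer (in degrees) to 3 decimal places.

Law of sines: sin D = d·sin E/e ≈ 0.81132.
Since e ≥ d, only the acute value applies: ∠D ≈ 54.22°.
Then ∠F = 180° − ∠E − ∠D ≈ 48.98°.

∠D ≈ 54.225°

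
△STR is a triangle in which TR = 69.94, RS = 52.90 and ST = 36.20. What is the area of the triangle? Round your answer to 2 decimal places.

937.28

Semiperimeter s = (69.94 + 52.9 + 36.2)/2 = 79.52.
Heron's formula: area = √(79.52·9.58·26.62·43.32) ≈ 937.28.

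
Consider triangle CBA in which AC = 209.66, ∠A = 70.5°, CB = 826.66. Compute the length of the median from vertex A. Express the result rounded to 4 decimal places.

481.5772

Law of sines: sin B = AC·sin A/CB ≈ 0.23908.
Since CB ≥ AC, only the acute value applies: ∠B ≈ 13.83°.
Then ∠C = 180° − ∠A − ∠B ≈ 95.67°.
Law of sines gives BA = CB·sin C/sin A ≈ 872.67.
Median from A: ½√(2·BA² + 2·AC² − CB²) ≈ 481.58.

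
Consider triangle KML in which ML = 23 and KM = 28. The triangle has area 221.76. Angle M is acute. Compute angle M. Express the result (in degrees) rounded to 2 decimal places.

∠M ≈ 43.53°

From area = ½·KM·ML·sin M, we get sin M = 2·area/(KM·ML) ≈ 0.68870.
Taking the acute solution, ∠M ≈ 43.53°.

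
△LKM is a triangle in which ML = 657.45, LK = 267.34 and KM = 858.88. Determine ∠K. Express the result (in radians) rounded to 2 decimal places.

By the law of cosines, cos K = (LK² + KM² − ML²) / (2·LK·KM) ≈ 0.82074, so ∠K ≈ 0.6081 rad.

∠K ≈ 0.61 rad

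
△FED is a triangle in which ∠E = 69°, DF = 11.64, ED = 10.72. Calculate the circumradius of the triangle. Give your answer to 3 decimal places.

R ≈ 6.234

Law of sines: sin F = ED·sin E/DF ≈ 0.85979.
Since DF ≥ ED, only the acute value applies: ∠F ≈ 59.29°.
Then ∠D = 180° − ∠E − ∠F ≈ 51.71°.
Law of sines gives FE = DF·sin D/sin E ≈ 9.7856.
Circumradius = DF/(2 sin E) ≈ 6.2341.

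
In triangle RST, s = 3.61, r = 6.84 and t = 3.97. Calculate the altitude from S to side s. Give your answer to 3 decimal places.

h_S ≈ 3.090

Semiperimeter p = (6.84 + 3.61 + 3.97)/2 = 7.21.
Heron's formula: area = √(7.21·0.37·3.6·3.24) ≈ 5.5782.
The altitude from S has length 2·area/s ≈ 3.0904.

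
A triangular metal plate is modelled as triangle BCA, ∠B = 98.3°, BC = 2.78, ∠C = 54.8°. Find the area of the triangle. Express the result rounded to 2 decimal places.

6.91

The third angle is ∠A = 180° − ∠B − ∠C = 26.90°.
Law of sines: CA = BC·sin B/sin A ≈ 6.0802.
Law of sines: AB = BC·sin C/sin A ≈ 5.021.
Area = ½·BC·CA·sin C ≈ 6.9061.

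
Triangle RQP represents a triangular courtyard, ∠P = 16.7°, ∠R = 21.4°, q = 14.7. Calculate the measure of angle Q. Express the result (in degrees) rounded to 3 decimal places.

141.900

The third angle is ∠Q = 180° − ∠P − ∠R = 141.90°.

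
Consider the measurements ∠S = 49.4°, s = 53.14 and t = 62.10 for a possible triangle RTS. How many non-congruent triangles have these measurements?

t·sin S = 62.10·sin(49.4°) ≈ 47.15.
Since t sin S < s < t (47.15 < 53.14 < 62.10), two triangles exist.

2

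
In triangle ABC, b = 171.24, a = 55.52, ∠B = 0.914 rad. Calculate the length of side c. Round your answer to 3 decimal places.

Law of sines: sin A = a·sin B/b ≈ 0.25677.
Since b ≥ a, only the acute value applies: ∠A ≈ 0.260 rad.
Then ∠C = π − ∠B − ∠A ≈ 1.968 rad.
Law of sines gives c = b·sin C/sin B ≈ 199.4.

199.398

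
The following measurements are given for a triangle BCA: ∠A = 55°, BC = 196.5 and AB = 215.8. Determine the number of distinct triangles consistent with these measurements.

2

AB·sin A = 215.8·sin(55°) ≈ 176.8.
Since AB sin A < BC < AB (176.8 < 196.5 < 215.8), two triangles exist.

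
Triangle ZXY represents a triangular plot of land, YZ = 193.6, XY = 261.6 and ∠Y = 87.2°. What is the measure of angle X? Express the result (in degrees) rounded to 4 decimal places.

37.4847

By the law of cosines, ZX² = XY² + YZ² − 2·XY·YZ·cos Y = 1.0097e+05, so ZX ≈ 317.75.
Law of cosines again: cos X = (ZX² + XY² − YZ²)/(2·ZX·XY) ≈ 0.79352, so ∠X ≈ 37.48°.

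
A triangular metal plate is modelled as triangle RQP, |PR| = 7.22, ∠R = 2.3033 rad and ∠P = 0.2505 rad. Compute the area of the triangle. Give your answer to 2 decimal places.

area ≈ 8.66

The third angle is ∠Q = π − ∠P − ∠R = 0.5878 rad.
Law of sines: |QP| = |PR|·sin R/sin Q ≈ 9.6805.
Law of sines: |RQ| = |PR|·sin P/sin Q ≈ 3.2275.
Area = ½·|PR|·|QP|·sin P ≈ 8.6629.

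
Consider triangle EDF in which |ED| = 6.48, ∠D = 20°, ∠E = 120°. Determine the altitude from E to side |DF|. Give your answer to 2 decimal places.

The third angle is ∠F = 180° − ∠E − ∠D = 40.00°.
Law of sines: |DF| = |ED|·sin E/sin F ≈ 8.7305.
Law of sines: |FE| = |ED|·sin D/sin F ≈ 3.4479.
Area = ½·|ED|·|DF|·sin D ≈ 9.6746.
The altitude from E has length 2·area/|DF| ≈ 2.2163.

h_E ≈ 2.22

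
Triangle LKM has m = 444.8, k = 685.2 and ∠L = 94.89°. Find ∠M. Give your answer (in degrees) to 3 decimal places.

31.503

By the law of cosines, l² = k² + m² − 2·k·m·cos L = 7.1931e+05, so l ≈ 848.12.
Law of cosines again: cos M = (l² + k² − m²)/(2·l·k) ≈ 0.85261, so ∠M ≈ 31.50°.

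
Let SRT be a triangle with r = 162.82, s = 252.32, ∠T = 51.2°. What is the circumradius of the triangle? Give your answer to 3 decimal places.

By the law of cosines, t² = s² + r² − 2·s·r·cos T = 38691, so t ≈ 196.7.
Area = ½·s·r·sin T ≈ 16009.
Circumradius = t/(2 sin T) ≈ 126.2.

126.196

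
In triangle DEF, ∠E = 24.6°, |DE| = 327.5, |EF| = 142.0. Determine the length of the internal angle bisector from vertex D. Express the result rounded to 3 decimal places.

t_D ≈ 251.018

By the law of cosines, |FD|² = |DE|² + |EF|² − 2·|DE|·|EF|·cos E = 42852, so |FD| ≈ 207.01.
Law of cosines again: cos D = (|FD|² + |DE|² − |EF|²)/(2·|FD|·|DE|) ≈ 0.95836, so ∠D ≈ 16.59°.
The bisector from D has length 2·|FD|·|DE|·cos(∠D/2)/(|FD|+|DE|) ≈ 251.02.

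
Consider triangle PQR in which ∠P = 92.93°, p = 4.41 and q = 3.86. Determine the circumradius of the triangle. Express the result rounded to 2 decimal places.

2.21

Law of sines: sin Q = q·sin P/p ≈ 0.87414.
Since p ≥ q, only the acute value applies: ∠Q ≈ 60.94°.
Then ∠R = 180° − ∠P − ∠Q ≈ 26.13°.
Law of sines gives r = p·sin R/sin P ≈ 1.9445.
Circumradius = p/(2 sin P) ≈ 2.2079.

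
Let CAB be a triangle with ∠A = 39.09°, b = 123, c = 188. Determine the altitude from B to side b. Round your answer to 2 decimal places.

h_B ≈ 118.54

By the law of cosines, a² = b² + c² − 2·b·c·cos A = 14577, so a ≈ 120.74.
Area = ½·b·c·sin A ≈ 7290.3.
The altitude from B has length 2·area/b ≈ 118.54.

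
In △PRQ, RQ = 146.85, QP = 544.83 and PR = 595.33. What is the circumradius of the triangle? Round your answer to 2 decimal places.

305.50

By the law of cosines, cos P = (QP² + PR² − RQ²) / (2·QP·PR) ≈ 0.97069, so ∠P ≈ 13.91°.
Circumradius = RQ/(2 sin P) ≈ 305.5.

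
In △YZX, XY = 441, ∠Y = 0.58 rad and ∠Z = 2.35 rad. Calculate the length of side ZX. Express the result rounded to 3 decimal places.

339.687

The third angle is ∠X = π − ∠Y − ∠Z = 0.212 rad.
Law of sines: ZX = XY·sin Y/sin Z ≈ 339.69.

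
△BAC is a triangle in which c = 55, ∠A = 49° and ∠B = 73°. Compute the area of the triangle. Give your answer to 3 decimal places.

The third angle is ∠C = 180° − ∠B − ∠A = 58.00°.
Law of sines: b = c·sin B/sin C ≈ 62.021.
Law of sines: a = c·sin A/sin C ≈ 48.947.
Area = ½·c·b·sin A ≈ 1287.2.

area ≈ 1287.215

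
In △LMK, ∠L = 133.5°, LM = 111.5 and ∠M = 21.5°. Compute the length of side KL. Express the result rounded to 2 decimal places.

96.69

The third angle is ∠K = 180° − ∠L − ∠M = 25.00°.
Law of sines: KL = LM·sin M/sin K ≈ 96.695.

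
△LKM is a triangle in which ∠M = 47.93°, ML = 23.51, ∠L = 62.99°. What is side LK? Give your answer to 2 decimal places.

The third angle is ∠K = 180° − ∠M − ∠L = 69.08°.
Law of sines: LK = ML·sin M/sin K ≈ 18.684.

18.68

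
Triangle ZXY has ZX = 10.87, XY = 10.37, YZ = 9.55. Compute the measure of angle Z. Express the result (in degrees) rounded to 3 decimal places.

By the law of cosines, cos Z = (YZ² + ZX² − XY²) / (2·YZ·ZX) ≈ 0.49043, so ∠Z ≈ 60.63°.

60.631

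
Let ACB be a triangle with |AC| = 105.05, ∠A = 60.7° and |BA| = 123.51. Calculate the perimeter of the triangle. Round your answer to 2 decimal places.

345.14

By the law of cosines, |CB|² = |BA|² + |AC|² − 2·|BA|·|AC|·cos A = 13591, so |CB| ≈ 116.58.
Semiperimeter s = (116.58+123.51+105.05)/2 = 172.57.
Perimeter = 116.58 + 123.51 + 105.05 = 345.14.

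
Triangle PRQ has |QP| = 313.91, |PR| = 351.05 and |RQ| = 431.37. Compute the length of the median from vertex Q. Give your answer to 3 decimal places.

333.917

Median from Q: ½√(2·|RQ|² + 2·|QP|² − |PR|²) ≈ 333.92.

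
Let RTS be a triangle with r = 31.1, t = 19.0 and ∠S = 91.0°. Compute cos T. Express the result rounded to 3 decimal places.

cos T ≈ 0.856

By the law of cosines, s² = r² + t² − 2·r·t·cos S = 1348.8, so s ≈ 36.726.
Law of cosines again: cos T = (s² + r² − t²)/(2·s·r) ≈ 0.85583, so ∠T ≈ 31.15°.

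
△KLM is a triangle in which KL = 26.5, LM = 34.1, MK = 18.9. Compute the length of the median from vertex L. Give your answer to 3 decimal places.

29.038

Median from L: ½√(2·KL² + 2·LM² − MK²) ≈ 29.038.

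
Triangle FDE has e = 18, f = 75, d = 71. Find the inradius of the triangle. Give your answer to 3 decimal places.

r ≈ 7.752

Semiperimeter s = (75 + 71 + 18)/2 = 82.
Heron's formula: area = √(82·7·11·64) ≈ 635.69.
Inradius = area/s = 635.69/82 ≈ 7.7523.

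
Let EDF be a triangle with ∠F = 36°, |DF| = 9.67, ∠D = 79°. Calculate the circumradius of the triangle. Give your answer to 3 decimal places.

The third angle is ∠E = 180° − ∠D − ∠F = 65.00°.
Law of sines: |FE| = |DF|·sin D/sin E ≈ 10.474.
Law of sines: |ED| = |DF|·sin F/sin E ≈ 6.2715.
Circumradius = |DF|/(2 sin E) ≈ 5.3348.

R ≈ 5.335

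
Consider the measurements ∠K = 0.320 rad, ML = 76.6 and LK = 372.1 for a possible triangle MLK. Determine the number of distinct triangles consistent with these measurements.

LK·sin K = 372.1·sin(0.320 rad) ≈ 117.1.
Since ML = 76.6 < 117.1 = LK sin K, no triangle exists.

0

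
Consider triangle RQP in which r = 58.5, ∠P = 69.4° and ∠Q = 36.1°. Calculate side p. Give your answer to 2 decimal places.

The third angle is ∠R = 180° − ∠Q − ∠P = 74.50°.
Law of sines: p = r·sin P/sin R ≈ 56.826.

56.83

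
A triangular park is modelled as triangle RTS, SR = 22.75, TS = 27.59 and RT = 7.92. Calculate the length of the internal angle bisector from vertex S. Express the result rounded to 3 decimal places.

By the law of cosines, cos S = (TS² + SR² − RT²) / (2·TS·SR) ≈ 0.96869, so ∠S ≈ 14.37°.
The bisector from S has length 2·TS·SR·cos(∠S/2)/(TS+SR) ≈ 24.741.

t_S ≈ 24.741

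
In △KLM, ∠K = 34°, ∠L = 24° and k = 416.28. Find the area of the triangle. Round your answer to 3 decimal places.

53445.756

The third angle is ∠M = 180° − ∠K − ∠L = 122.00°.
Law of sines: l = k·sin L/sin K ≈ 302.79.
Law of sines: m = k·sin M/sin K ≈ 631.31.
Area = ½·k·l·sin M ≈ 53446.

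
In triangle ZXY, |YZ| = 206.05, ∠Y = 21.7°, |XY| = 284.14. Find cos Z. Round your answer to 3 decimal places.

-0.483

By the law of cosines, |ZX|² = |XY|² + |YZ|² − 2·|XY|·|YZ|·cos Y = 14396, so |ZX| ≈ 119.98.
Law of cosines again: cos Z = (|YZ|² + |ZX|² − |XY|²)/(2·|YZ|·|ZX|) ≈ -0.48301, so ∠Z ≈ 118.88°.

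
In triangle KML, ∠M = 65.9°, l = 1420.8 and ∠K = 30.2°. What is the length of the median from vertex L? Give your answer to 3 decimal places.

777.362

The third angle is ∠L = 180° − ∠K − ∠M = 83.90°.
Law of sines: k = l·sin K/sin L ≈ 718.76.
Law of sines: m = l·sin M/sin L ≈ 1304.3.
Median from L: ½√(2·k² + 2·m² − l²) ≈ 777.36.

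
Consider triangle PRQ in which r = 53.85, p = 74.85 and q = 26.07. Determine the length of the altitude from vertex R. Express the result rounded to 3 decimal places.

h_R ≈ 18.078

Semiperimeter s = (74.85 + 53.85 + 26.07)/2 = 77.385.
Heron's formula: area = √(77.385·2.535·23.535·51.315) ≈ 486.74.
The altitude from R has length 2·area/r ≈ 18.078.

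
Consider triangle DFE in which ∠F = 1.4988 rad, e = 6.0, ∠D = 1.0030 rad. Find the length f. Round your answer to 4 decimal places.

The third angle is ∠E = π − ∠D − ∠F = 0.6398 rad.
Law of sines: f = e·sin F/sin E ≈ 10.024.

10.0237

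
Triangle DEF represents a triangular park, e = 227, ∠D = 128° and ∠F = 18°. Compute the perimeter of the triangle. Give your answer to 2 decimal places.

The third angle is ∠E = 180° − ∠F − ∠D = 34.00°.
Law of sines: d = e·sin D/sin E ≈ 319.89.
Law of sines: f = e·sin F/sin E ≈ 125.44.
Semiperimeter s = (319.89+227+125.44)/2 = 336.16.
Perimeter = 319.89 + 227 + 125.44 = 672.33.

perimeter ≈ 672.33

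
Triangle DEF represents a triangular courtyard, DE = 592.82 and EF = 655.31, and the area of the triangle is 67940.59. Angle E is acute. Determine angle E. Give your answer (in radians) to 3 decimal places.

∠E ≈ 0.357 rad

From area = ½·DE·EF·sin E, we get sin E = 2·area/(DE·EF) ≈ 0.34978.
Taking the acute solution, ∠E ≈ 0.357 rad.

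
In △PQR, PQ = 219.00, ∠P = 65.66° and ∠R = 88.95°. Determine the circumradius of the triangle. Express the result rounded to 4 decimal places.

109.5184

The third angle is ∠Q = 180° − ∠R − ∠P = 25.39°.
Law of sines: QR = PQ·sin P/sin R ≈ 199.57.
Law of sines: RP = PQ·sin Q/sin R ≈ 93.918.
Circumradius = PQ/(2 sin R) ≈ 109.52.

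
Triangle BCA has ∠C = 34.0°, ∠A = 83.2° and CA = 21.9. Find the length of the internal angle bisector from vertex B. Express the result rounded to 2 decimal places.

The third angle is ∠B = 180° − ∠C − ∠A = 62.80°.
Law of sines: AB = CA·sin C/sin B ≈ 13.769.
Law of sines: BC = CA·sin A/sin B ≈ 24.45.
The bisector from B has length 2·AB·BC·cos(∠B/2)/(AB+BC) ≈ 15.037.

15.04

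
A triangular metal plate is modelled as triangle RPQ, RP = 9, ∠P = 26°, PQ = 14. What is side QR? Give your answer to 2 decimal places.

By the law of cosines, QR² = RP² + PQ² − 2·RP·PQ·cos P = 50.504, so QR ≈ 7.1066.

7.11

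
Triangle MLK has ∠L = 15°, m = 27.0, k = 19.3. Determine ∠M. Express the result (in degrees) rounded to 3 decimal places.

By the law of cosines, l² = k² + m² − 2·k·m·cos L = 94.802, so l ≈ 9.7366.
Law of cosines again: cos M = (l² + k² − m²)/(2·l·k) ≈ -0.69634, so ∠M ≈ 134.13°.

134.134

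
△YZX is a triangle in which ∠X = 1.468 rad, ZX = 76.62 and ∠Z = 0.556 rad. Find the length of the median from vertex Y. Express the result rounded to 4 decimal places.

m_Y ≈ 56.0110

The third angle is ∠Y = π − ∠Z − ∠X = 1.118 rad.
Law of sines: XY = ZX·sin Z/sin Y ≈ 44.98.
Law of sines: YZ = ZX·sin X/sin Y ≈ 84.774.
Median from Y: ½√(2·XY² + 2·YZ² − ZX²) ≈ 56.011.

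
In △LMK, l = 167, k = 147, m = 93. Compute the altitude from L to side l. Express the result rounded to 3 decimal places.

81.554

Semiperimeter s = (167 + 93 + 147)/2 = 203.5.
Heron's formula: area = √(203.5·36.5·110.5·56.5) ≈ 6809.8.
The altitude from L has length 2·area/l ≈ 81.554.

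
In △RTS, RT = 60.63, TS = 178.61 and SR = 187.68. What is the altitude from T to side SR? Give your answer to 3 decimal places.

h_T ≈ 57.692

Semiperimeter s = (178.61 + 187.68 + 60.63)/2 = 213.46.
Heron's formula: area = √(213.46·34.85·25.78·152.83) ≈ 5413.8.
The altitude from T has length 2·area/SR ≈ 57.692.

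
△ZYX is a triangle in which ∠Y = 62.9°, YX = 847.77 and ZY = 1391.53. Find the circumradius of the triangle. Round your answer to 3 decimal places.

By the law of cosines, XZ² = ZY² + YX² − 2·ZY·YX·cos Y = 1.5803e+06, so XZ ≈ 1257.1.
Area = ½·ZY·YX·sin Y ≈ 5.2509e+05.
Circumradius = XZ/(2 sin Y) ≈ 706.06.

R ≈ 706.058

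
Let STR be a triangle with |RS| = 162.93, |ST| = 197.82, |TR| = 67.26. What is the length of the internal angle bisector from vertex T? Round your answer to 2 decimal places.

t_T ≈ 90.99

By the law of cosines, cos T = (|ST|² + |TR|² − |RS|²) / (2·|ST|·|TR|) ≈ 0.64299, so ∠T ≈ 49.98°.
The bisector from T has length 2·|ST|·|TR|·cos(∠T/2)/(|ST|+|TR|) ≈ 90.988.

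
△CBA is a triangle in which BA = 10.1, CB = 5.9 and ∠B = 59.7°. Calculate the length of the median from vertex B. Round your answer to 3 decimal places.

m_B ≈ 7.017

By the law of cosines, AC² = CB² + BA² − 2·CB·BA·cos B = 76.69, so AC ≈ 8.7573.
Median from B: ½√(2·CB² + 2·BA² − AC²) ≈ 7.0169.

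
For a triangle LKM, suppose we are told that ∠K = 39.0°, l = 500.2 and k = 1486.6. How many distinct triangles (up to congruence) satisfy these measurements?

l·sin K = 500.2·sin(39.0°) ≈ 314.8.
Since k ≥ l, exactly one triangle exists.

1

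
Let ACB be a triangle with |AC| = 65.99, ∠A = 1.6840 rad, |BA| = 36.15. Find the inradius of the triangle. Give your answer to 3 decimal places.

13.104

By the law of cosines, |CB|² = |BA|² + |AC|² − 2·|BA|·|AC|·cos A = 6200.5, so |CB| ≈ 78.743.
Area = ½·|BA|·|AC|·sin A ≈ 1185.1.
Semiperimeter s = (78.743+36.15+65.99)/2 = 90.441.
Inradius = area/s = 1185.1/90.441 ≈ 13.104.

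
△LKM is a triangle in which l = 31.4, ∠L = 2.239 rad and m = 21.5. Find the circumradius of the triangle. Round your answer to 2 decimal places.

R ≈ 20.00

Law of sines: sin M = m·sin L/l ≈ 0.53746.
Since l ≥ m, only the acute value applies: ∠M ≈ 0.567 rad.
Then ∠K = π − ∠L − ∠M ≈ 0.335 rad.
Law of sines gives k = l·sin K/sin L ≈ 13.158.
Circumradius = l/(2 sin L) ≈ 20.002.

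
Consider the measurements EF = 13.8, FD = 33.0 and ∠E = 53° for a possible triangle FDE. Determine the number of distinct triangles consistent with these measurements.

1

EF·sin E = 13.8·sin(53°) ≈ 11.02.
Since FD ≥ EF, exactly one triangle exists.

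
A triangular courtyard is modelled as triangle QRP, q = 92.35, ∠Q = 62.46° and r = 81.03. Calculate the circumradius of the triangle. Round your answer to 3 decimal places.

52.076

Law of sines: sin R = r·sin Q/q ≈ 0.77800.
Since q ≥ r, only the acute value applies: ∠R ≈ 51.08°.
Then ∠P = 180° − ∠Q − ∠R ≈ 66.46°.
Law of sines gives p = q·sin P/sin Q ≈ 95.486.
Circumradius = q/(2 sin Q) ≈ 52.076.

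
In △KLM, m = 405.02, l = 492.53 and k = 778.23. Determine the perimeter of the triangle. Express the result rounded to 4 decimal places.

perimeter ≈ 1675.7800

Perimeter = 778.23 + 492.53 + 405.02 = 1675.8.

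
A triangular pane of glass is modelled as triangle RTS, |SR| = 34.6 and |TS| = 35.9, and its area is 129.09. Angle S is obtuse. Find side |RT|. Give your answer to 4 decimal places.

70.1142

From area = ½·|TS|·|SR|·sin S, we get sin S = 2·area/(|TS|·|SR|) ≈ 0.20785.
Taking the obtuse solution, ∠S ≈ 168.00°.
Law of cosines then gives |RT| ≈ 70.114.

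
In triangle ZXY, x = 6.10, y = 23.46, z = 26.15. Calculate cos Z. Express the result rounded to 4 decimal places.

cos Z ≈ -0.3363

By the law of cosines, cos Z = (x² + y² − z²) / (2·x·y) ≈ -0.33626, so ∠Z ≈ 109.65°.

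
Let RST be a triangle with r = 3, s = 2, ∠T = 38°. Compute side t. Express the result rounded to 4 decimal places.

By the law of cosines, t² = r² + s² − 2·r·s·cos T = 3.5439, so t ≈ 1.8825.

1.8825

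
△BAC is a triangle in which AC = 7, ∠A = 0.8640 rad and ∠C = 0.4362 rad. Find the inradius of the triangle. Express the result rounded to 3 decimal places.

The third angle is ∠B = π − ∠A − ∠C = 1.8414 rad.
Law of sines: CB = AC·sin A/sin B ≈ 5.5241.
Law of sines: BA = AC·sin C/sin B ≈ 3.0692.
Area = ½·AC·CB·sin C ≈ 8.1688.
Semiperimeter s = (7+5.5241+3.0692)/2 = 7.7967.
Inradius = area/s = 8.1688/7.7967 ≈ 1.0477.

r ≈ 1.048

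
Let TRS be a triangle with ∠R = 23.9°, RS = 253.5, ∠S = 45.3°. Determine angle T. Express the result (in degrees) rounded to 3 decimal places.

The third angle is ∠T = 180° − ∠R − ∠S = 110.80°.

110.800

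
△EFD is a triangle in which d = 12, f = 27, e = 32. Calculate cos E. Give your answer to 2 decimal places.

By the law of cosines, cos E = (f² + d² − e²) / (2·f·d) ≈ -0.23302, so ∠E ≈ 103.48°.

-0.23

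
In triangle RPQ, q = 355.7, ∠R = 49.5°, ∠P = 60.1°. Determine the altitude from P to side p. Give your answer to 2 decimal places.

The third angle is ∠Q = 180° − ∠R − ∠P = 70.40°.
Law of sines: r = q·sin R/sin Q ≈ 287.11.
Law of sines: p = q·sin P/sin Q ≈ 327.32.
Area = ½·q·r·sin P ≈ 44266.
The altitude from P has length 2·area/p ≈ 270.48.

h_P ≈ 270.48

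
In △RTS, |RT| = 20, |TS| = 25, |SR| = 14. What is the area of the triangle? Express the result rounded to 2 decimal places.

area ≈ 139.81

Semiperimeter s = (25 + 14 + 20)/2 = 29.5.
Heron's formula: area = √(29.5·4.5·15.5·9.5) ≈ 139.81.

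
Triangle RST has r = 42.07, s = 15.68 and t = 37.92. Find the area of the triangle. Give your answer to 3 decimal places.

area ≈ 296.513

Semiperimeter p = (42.07 + 15.68 + 37.92)/2 = 47.835.
Heron's formula: area = √(47.835·5.765·32.155·9.915) ≈ 296.51.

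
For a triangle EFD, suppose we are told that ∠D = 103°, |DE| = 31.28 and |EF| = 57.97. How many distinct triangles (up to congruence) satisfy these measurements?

1

|DE|·sin D = 31.28·sin(103°) ≈ 30.48.
Since ∠D is not acute, a triangle exists only if |EF| > |DE|; here |EF| > |DE|, so there is exactly one triangle.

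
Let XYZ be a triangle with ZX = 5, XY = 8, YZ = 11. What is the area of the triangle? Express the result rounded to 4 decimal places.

area ≈ 18.3303

Semiperimeter s = (11 + 5 + 8)/2 = 12.
Heron's formula: area = √(12·1·7·4) ≈ 18.33.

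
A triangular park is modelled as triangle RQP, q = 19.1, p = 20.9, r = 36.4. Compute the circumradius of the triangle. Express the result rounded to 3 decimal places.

24.100

By the law of cosines, cos R = (q² + p² − r²) / (2·q·p) ≈ -0.65550, so ∠R ≈ 130.96°.
Circumradius = r/(2 sin R) ≈ 24.1.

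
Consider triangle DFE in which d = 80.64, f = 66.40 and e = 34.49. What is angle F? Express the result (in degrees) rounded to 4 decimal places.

By the law of cosines, cos F = (e² + d² − f²) / (2·e·d) ≈ 0.59027, so ∠F ≈ 53.82°.

53.8238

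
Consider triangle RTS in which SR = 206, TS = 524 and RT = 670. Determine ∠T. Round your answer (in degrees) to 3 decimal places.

∠T ≈ 14.088°

By the law of cosines, cos T = (RT² + TS² − SR²) / (2·RT·TS) ≈ 0.96992, so ∠T ≈ 14.09°.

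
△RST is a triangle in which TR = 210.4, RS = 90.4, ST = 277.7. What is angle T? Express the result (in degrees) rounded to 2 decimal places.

14.34

By the law of cosines, cos T = (ST² + TR² − RS²) / (2·ST·TR) ≈ 0.96883, so ∠T ≈ 14.34°.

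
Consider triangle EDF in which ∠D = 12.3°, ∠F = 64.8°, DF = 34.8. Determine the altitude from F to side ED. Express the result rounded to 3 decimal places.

7.413

The third angle is ∠E = 180° − ∠D − ∠F = 102.90°.
Law of sines: FE = DF·sin D/sin E ≈ 7.6054.
Law of sines: ED = DF·sin F/sin E ≈ 32.303.
Area = ½·DF·FE·sin F ≈ 119.74.
The altitude from F has length 2·area/ED ≈ 7.4135.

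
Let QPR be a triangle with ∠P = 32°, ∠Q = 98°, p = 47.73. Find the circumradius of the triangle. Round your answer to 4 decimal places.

45.0352

The third angle is ∠R = 180° − ∠Q − ∠P = 50.00°.
Law of sines: q = p·sin Q/sin P ≈ 89.194.
Law of sines: r = p·sin R/sin P ≈ 68.998.
Circumradius = p/(2 sin P) ≈ 45.035.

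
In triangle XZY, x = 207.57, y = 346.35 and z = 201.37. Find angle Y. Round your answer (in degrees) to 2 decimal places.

By the law of cosines, cos Y = (x² + z² − y²) / (2·x·z) ≈ -0.43450, so ∠Y ≈ 115.75°.

115.75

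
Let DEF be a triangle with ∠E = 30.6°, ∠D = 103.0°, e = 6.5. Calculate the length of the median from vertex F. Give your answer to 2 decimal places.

The third angle is ∠F = 180° − ∠D − ∠E = 46.40°.
Law of sines: d = e·sin D/sin E ≈ 12.442.
Law of sines: f = e·sin F/sin E ≈ 9.247.
Median from F: ½√(2·d² + 2·e² − f²) ≈ 8.7834.

m_F ≈ 8.78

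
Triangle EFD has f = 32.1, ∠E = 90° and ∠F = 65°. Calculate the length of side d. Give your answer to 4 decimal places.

The third angle is ∠D = 180° − ∠E − ∠F = 25.00°.
Law of sines: d = f·sin D/sin F ≈ 14.968.

14.9685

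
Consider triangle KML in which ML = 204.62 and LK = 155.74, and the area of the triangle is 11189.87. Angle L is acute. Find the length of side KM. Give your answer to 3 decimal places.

From area = ½·ML·LK·sin L, we get sin L = 2·area/(ML·LK) ≈ 0.70227.
Taking the acute solution, ∠L ≈ 44.61°.
Law of cosines then gives KM ≈ 144.05.

144.052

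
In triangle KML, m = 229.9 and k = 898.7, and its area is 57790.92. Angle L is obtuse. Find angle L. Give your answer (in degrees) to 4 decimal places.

∠L ≈ 145.9845°

From area = ½·k·m·sin L, we get sin L = 2·area/(k·m) ≈ 0.55942.
Taking the obtuse solution, ∠L ≈ 145.98°.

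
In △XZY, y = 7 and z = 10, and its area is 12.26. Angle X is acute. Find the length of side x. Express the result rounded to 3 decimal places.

From area = ½·z·y·sin X, we get sin X = 2·area/(z·y) ≈ 0.35029.
Taking the acute solution, ∠X ≈ 20.50°.
Law of cosines then gives x ≈ 4.2273.

4.227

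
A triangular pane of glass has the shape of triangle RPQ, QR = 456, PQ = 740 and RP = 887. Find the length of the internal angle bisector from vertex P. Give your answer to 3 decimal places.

By the law of cosines, cos P = (RP² + PQ² − QR²) / (2·RP·PQ) ≈ 0.85806, so ∠P ≈ 30.90°.
The bisector from P has length 2·RP·PQ·cos(∠P/2)/(RP+PQ) ≈ 777.7.

t_P ≈ 777.702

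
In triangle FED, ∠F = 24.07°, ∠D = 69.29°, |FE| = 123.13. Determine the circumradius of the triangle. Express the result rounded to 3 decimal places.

The third angle is ∠E = 180° − ∠D − ∠F = 86.64°.
Law of sines: |ED| = |FE|·sin F/sin D ≈ 53.688.
Law of sines: |DF| = |FE|·sin E/sin D ≈ 131.41.
Circumradius = |FE|/(2 sin D) ≈ 65.818.

R ≈ 65.818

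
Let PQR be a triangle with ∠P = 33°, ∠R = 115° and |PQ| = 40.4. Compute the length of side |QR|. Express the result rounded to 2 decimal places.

The third angle is ∠Q = 180° − ∠R − ∠P = 32.00°.
Law of sines: |QR| = |PQ|·sin P/sin R ≈ 24.278.

24.28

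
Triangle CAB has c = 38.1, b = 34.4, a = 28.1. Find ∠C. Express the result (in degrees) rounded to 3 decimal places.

74.355

By the law of cosines, cos C = (a² + b² − c²) / (2·a·b) ≈ 0.26968, so ∠C ≈ 74.35°.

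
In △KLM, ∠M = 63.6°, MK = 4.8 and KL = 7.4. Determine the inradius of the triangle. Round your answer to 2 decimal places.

Law of sines: sin L = MK·sin M/KL ≈ 0.58100.
Since KL ≥ MK, only the acute value applies: ∠L ≈ 35.52°.
Then ∠K = 180° − ∠M − ∠L ≈ 80.88°.
Law of sines gives LM = KL·sin K/sin M ≈ 8.1571.
Area = ½·KL·MK·sin K ≈ 17.535.
Semiperimeter s = (8.1571+4.8+7.4)/2 = 10.179.
Inradius = area/s = 17.535/10.179 ≈ 1.7228.

1.72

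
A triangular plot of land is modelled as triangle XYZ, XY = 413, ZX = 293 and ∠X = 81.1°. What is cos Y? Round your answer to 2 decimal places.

0.79

By the law of cosines, YZ² = ZX² + XY² − 2·ZX·XY·cos X = 2.1898e+05, so YZ ≈ 467.95.
Law of cosines again: cos Y = (XY² + YZ² − ZX²)/(2·XY·YZ) ≈ 0.78571, so ∠Y ≈ 38.21°.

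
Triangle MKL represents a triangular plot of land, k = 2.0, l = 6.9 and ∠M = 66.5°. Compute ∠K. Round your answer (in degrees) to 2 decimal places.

By the law of cosines, m² = k² + l² − 2·k·l·cos M = 40.605, so m ≈ 6.3722.
Law of cosines again: cos K = (l² + m² − k²)/(2·l·m) ≈ 0.95768, so ∠K ≈ 16.73°.

∠K ≈ 16.73°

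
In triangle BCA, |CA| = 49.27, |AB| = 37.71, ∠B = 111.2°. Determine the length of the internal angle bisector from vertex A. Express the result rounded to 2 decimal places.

Law of sines: sin C = |AB|·sin B/|CA| ≈ 0.71358.
Since |CA| ≥ |AB|, only the acute value applies: ∠C ≈ 45.53°.
Then ∠A = 180° − ∠B − ∠C ≈ 23.27°.
Law of sines gives |BC| = |CA|·sin A/sin B ≈ 20.881.
The bisector from A has length 2·|CA|·|AB|·cos(∠A/2)/(|CA|+|AB|) ≈ 41.844.

t_A ≈ 41.84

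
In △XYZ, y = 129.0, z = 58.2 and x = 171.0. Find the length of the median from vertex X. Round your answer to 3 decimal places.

m_X ≈ 51.999

Median from X: ½√(2·y² + 2·z² − x²) ≈ 51.999.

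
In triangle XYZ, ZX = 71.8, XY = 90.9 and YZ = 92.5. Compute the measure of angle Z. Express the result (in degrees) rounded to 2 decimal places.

∠Z ≈ 65.78°

By the law of cosines, cos Z = (YZ² + ZX² − XY²) / (2·YZ·ZX) ≈ 0.41020, so ∠Z ≈ 65.78°.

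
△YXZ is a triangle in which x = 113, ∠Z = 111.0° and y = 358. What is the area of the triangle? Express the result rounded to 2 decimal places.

Area = ½·y·x·sin Z ≈ 18884.

18883.53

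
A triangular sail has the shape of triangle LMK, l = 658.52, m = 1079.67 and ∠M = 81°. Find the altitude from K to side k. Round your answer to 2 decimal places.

Law of sines: sin L = l·sin M/m ≈ 0.60242.
Since m ≥ l, only the acute value applies: ∠L ≈ 37.04°.
Then ∠K = 180° − ∠M − ∠L ≈ 61.96°.
Law of sines gives k = m·sin K/sin M ≈ 964.79.
Area = ½·m·l·sin K ≈ 3.1375e+05.
The altitude from K has length 2·area/k ≈ 650.41.

h_K ≈ 650.41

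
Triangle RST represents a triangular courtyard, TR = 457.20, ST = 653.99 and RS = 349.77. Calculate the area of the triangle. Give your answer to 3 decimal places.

Semiperimeter s = (653.99 + 457.2 + 349.77)/2 = 730.48.
Heron's formula: area = √(730.48·76.49·273.28·380.71) ≈ 76244.

76244.332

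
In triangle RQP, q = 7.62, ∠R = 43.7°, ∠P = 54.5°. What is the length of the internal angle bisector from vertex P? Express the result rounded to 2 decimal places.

The third angle is ∠Q = 180° − ∠P − ∠R = 81.80°.
Law of sines: r = q·sin R/sin Q ≈ 5.3189.
Law of sines: p = q·sin P/sin Q ≈ 6.2676.
The bisector from P has length 2·r·q·cos(∠P/2)/(r+q) ≈ 5.5695.

t_P ≈ 5.57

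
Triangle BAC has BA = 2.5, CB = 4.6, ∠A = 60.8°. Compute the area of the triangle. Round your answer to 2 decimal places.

Law of sines: sin C = BA·sin A/CB ≈ 0.47441.
Since CB ≥ BA, only the acute value applies: ∠C ≈ 28.32°.
Then ∠B = 180° − ∠A − ∠C ≈ 90.88°.
Law of sines gives AC = CB·sin B/sin A ≈ 5.269.
Area = ½·CB·BA·sin B ≈ 5.7493.

area ≈ 5.75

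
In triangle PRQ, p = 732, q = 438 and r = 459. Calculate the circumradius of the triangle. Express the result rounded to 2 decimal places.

387.94

By the law of cosines, cos P = (r² + q² − p²) / (2·r·q) ≈ -0.33152, so ∠P ≈ 109.36°.
Circumradius = p/(2 sin P) ≈ 387.94.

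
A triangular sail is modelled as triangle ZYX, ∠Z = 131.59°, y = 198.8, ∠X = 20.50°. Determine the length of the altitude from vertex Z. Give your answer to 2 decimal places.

h_Z ≈ 69.62

The third angle is ∠Y = 180° − ∠X − ∠Z = 27.91°.
Law of sines: z = y·sin Z/sin Y ≈ 317.65.
Law of sines: x = y·sin X/sin Y ≈ 148.74.
Area = ½·y·z·sin X ≈ 11057.
The altitude from Z has length 2·area/z ≈ 69.621.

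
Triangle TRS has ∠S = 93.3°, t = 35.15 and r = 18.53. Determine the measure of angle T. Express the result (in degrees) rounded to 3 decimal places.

By the law of cosines, s² = t² + r² − 2·t·r·cos S = 1653.9, so s ≈ 40.668.
Law of cosines again: cos T = (r² + s² − t²)/(2·r·s) ≈ 0.50540, so ∠T ≈ 59.64°.

∠T ≈ 59.642°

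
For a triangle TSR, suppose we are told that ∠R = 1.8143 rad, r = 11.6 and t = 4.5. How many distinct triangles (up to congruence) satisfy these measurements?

t·sin R = 4.5·sin(1.8143 rad) ≈ 4.367.
Since ∠R is not acute, a triangle exists only if r > t; here r > t, so there is exactly one triangle.

1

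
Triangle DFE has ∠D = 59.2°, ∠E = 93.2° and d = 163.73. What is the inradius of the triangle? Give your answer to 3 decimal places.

32.636

The third angle is ∠F = 180° − ∠E − ∠D = 27.60°.
Law of sines: f = d·sin F/sin D ≈ 88.311.
Law of sines: e = d·sin E/sin D ≈ 190.32.
Area = ½·d·f·sin E ≈ 7218.3.
Semiperimeter s = (163.73+88.311+190.32)/2 = 221.18.
Inradius = area/s = 7218.3/221.18 ≈ 32.636.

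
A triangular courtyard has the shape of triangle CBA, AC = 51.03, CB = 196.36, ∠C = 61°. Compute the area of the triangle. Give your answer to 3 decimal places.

4381.954

Area = ½·AC·CB·sin C ≈ 4382.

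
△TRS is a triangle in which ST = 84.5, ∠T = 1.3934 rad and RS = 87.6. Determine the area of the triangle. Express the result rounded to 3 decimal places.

area ≈ 1763.472

Law of sines: sin R = ST·sin T/RS ≈ 0.94947.
Since RS ≥ ST, only the acute value applies: ∠R ≈ 1.2516 rad.
Then ∠S = π − ∠T − ∠R ≈ 0.4966 rad.
Law of sines gives TR = RS·sin S/sin T ≈ 42.404.
Area = ½·RS·ST·sin S ≈ 1763.5.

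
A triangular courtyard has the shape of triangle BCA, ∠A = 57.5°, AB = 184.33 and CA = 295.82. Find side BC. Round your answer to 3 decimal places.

By the law of cosines, BC² = CA² + AB² − 2·CA·AB·cos A = 62891, so BC ≈ 250.78.

250.780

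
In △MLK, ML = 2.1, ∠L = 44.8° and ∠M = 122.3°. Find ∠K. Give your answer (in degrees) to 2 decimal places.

The third angle is ∠K = 180° − ∠M − ∠L = 12.90°.

∠K ≈ 12.90°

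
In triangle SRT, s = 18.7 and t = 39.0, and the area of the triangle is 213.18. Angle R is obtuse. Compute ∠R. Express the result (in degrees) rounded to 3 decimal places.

From area = ½·t·s·sin R, we get sin R = 2·area/(t·s) ≈ 0.58462.
Taking the obtuse solution, ∠R ≈ 144.22°.

144.224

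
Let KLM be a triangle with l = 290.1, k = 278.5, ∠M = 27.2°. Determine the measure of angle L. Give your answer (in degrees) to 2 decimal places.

81.22

By the law of cosines, m² = k² + l² − 2·k·l·cos M = 18003, so m ≈ 134.18.
Law of cosines again: cos L = (m² + k² − l²)/(2·m·k) ≈ 0.15264, so ∠L ≈ 81.22°.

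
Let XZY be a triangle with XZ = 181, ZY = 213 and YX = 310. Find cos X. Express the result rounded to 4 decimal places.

By the law of cosines, cos X = (YX² + XZ² − ZY²) / (2·YX·XZ) ≈ 0.74400, so ∠X ≈ 41.93°.

0.7440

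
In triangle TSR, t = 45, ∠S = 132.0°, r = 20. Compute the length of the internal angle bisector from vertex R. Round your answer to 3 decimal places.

By the law of cosines, s² = r² + t² − 2·r·t·cos S = 3629.4, so s ≈ 60.245.
Law of cosines again: cos R = (t² + s² − r²)/(2·t·s) ≈ 0.96909, so ∠R ≈ 14.28°.
The bisector from R has length 2·t·s·cos(∠R/2)/(t+s) ≈ 51.119.

t_R ≈ 51.119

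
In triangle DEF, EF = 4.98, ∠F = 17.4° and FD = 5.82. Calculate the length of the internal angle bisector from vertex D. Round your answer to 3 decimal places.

By the law of cosines, DE² = EF² + FD² − 2·EF·FD·cos F = 3.3582, so DE ≈ 1.8325.
Law of cosines again: cos D = (FD² + DE² − EF²)/(2·FD·DE) ≈ 0.58274, so ∠D ≈ 54.36°.
The bisector from D has length 2·FD·DE·cos(∠D/2)/(FD+DE) ≈ 2.4796.

2.480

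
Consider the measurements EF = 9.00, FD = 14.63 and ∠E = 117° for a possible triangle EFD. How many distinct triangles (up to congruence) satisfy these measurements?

EF·sin E = 9.00·sin(117°) ≈ 8.019.
Since ∠E is not acute, a triangle exists only if FD > EF; here FD > EF, so there is exactly one triangle.

1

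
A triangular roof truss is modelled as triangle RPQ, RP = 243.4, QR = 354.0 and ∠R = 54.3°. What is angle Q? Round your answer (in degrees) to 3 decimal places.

By the law of cosines, PQ² = QR² + RP² − 2·QR·RP·cos R = 84000, so PQ ≈ 289.83.
Law of cosines again: cos Q = (PQ² + QR² − RP²)/(2·PQ·QR) ≈ 0.73135, so ∠Q ≈ 43.00°.

∠Q ≈ 43.000°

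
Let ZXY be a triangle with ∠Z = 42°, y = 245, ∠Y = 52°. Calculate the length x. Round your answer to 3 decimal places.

310.152

The third angle is ∠X = 180° − ∠Y − ∠Z = 86.00°.
Law of sines: x = y·sin X/sin Y ≈ 310.15.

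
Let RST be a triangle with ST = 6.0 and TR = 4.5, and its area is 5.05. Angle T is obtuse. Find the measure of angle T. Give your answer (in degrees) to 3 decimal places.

From area = ½·ST·TR·sin T, we get sin T = 2·area/(ST·TR) ≈ 0.37407.
Taking the obtuse solution, ∠T ≈ 158.03°.

158.033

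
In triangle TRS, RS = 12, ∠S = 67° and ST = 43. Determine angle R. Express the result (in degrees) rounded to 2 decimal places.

∠R ≈ 96.92°

By the law of cosines, TR² = RS² + ST² − 2·RS·ST·cos S = 1589.8, so TR ≈ 39.872.
Law of cosines again: cos R = (TR² + RS² − ST²)/(2·TR·RS) ≈ -0.12042, so ∠R ≈ 96.92°.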